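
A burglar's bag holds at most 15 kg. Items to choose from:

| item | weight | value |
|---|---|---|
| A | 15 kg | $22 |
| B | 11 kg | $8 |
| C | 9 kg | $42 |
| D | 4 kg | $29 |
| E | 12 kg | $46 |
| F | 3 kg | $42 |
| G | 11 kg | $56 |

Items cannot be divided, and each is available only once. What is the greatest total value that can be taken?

Check high-value combinations within 15 kg:
- F+G: weight 3+11=14, value 42+56=98
- E+F: weight 12+3=15, value 46+42=88
- D+G: weight 4+11=15, value 29+56=85
- C+F: weight 9+3=12, value 42+42=84
Best: $98.

$98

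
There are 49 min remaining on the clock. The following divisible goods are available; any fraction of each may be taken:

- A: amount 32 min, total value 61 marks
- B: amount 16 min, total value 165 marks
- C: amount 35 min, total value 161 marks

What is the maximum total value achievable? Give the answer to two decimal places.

316.80

Take in order of value per unit:
- B (165/16 per unit): all 16 → value 165, running total 165.00
- C (161/35 per unit): 33 of 35 → value 33×161/35 = 151.8000, running total 316.80
Total 316.80.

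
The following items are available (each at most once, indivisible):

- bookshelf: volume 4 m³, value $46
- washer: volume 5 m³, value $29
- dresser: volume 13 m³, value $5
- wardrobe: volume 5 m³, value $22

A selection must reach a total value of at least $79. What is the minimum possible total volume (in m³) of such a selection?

Subsets with value ≥ 79, sorted by total volume:
- bookshelf+washer+wardrobe: volume 14, value 97
- bookshelf+washer+dresser: volume 22, value 80
- bookshelf+washer+dresser+wardrobe: volume 27, value 102
Minimum volume: 14 m³.

14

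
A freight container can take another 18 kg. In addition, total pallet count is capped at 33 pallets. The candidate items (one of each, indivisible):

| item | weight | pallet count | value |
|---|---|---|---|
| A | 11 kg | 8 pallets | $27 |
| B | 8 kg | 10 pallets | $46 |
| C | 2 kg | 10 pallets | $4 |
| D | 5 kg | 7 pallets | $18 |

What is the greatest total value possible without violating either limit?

$68

Feasible sets respecting both limits:
- B+C+D: weight 15, pallet count 27, value 68
- B+D: weight 13, pallet count 17, value 64
- B+C: weight 10, pallet count 20, value 50
- A+C+D: weight 18, pallet count 25, value 49
Best: $68.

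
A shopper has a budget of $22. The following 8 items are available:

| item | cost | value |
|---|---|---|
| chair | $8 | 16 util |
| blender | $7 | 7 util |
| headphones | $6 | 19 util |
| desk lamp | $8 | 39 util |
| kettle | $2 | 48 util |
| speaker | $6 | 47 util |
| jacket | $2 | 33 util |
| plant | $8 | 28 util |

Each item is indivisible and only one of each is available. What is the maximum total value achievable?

This is a 0/1 knapsack; check combinations near the capacity.
- desk lamp+kettle+speaker+jacket: cost 8+2+6+2=18, value 39+48+47+33=167
- kettle+speaker+jacket+plant: cost 2+6+2+8=18, value 48+47+33+28=156
- headphones+desk lamp+kettle+speaker: cost 6+8+2+6=22, value 19+39+48+47=153
- desk lamp+kettle+jacket+plant: cost 8+2+2+8=20, value 39+48+33+28=148
- headphones+kettle+speaker+jacket: cost 6+2+6+2=16, value 19+48+47+33=147
Best: 167 util.

167 util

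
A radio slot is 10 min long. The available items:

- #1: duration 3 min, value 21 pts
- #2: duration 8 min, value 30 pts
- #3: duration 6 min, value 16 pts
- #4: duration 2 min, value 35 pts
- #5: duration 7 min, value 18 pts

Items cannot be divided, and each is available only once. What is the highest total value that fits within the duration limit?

This is a 0/1 knapsack; check combinations near the capacity.
- #2+#4: duration 8+2=10, value 30+35=65
- #1+#4: duration 3+2=5, value 21+35=56
- #4+#5: duration 2+7=9, value 35+18=53
- #3+#4: duration 6+2=8, value 16+35=51
- #1+#5: duration 3+7=10, value 21+18=39
Best: 65 pts.

65 pts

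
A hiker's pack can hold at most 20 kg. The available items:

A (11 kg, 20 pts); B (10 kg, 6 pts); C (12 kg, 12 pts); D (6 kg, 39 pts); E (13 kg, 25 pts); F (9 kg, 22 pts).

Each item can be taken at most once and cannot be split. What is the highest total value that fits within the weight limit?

Check high-value combinations within 20 kg:
- D+E: weight 6+13=19, value 39+25=64
- D+F: weight 6+9=15, value 39+22=61
- A+D: weight 11+6=17, value 20+39=59
- C+D: weight 12+6=18, value 12+39=51
Best: 64 pts.

64 pts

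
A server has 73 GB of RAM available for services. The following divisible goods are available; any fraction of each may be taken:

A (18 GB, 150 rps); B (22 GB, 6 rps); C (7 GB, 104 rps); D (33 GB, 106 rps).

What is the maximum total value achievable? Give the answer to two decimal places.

364.09

Take in order of value per unit:
- C (104/7 per unit): all 7 → value 104, running total 104.00
- A (150/18 per unit): all 18 → value 150, running total 254.00
- D (106/33 per unit): all 33 → value 106, running total 360.00
- B (6/22 per unit): 15 of 22 → value 15×6/22 = 4.0909, running total 364.09
Total 364.09.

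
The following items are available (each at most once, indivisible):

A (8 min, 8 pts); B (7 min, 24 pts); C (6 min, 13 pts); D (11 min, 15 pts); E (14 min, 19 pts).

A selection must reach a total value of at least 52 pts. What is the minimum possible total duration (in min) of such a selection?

24

Subsets with value ≥ 52, sorted by total duration:
- B+C+D: duration 24, value 52
- B+C+E: duration 27, value 56
Minimum duration: 24 min.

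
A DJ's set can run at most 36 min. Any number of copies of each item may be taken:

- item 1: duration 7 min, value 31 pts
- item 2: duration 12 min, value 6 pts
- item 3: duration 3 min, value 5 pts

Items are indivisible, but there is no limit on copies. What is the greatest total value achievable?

155 pts

Best value-per-unit is item 1 at 31/7, and filling with it alone uses duration 5×7=35. No mix of the others beats 5×31 = 155.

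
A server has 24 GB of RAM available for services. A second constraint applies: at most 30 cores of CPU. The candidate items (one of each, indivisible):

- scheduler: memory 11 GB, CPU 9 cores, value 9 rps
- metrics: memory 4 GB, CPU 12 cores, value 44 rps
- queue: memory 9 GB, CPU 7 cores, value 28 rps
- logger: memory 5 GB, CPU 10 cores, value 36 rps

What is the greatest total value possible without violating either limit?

Feasible sets respecting both limits:
- metrics+queue+logger: memory 18, CPU 29, value 108
- scheduler+metrics+queue: memory 24, CPU 28, value 81
- metrics+logger: memory 9, CPU 22, value 80
Best: 108 rps.

108 rps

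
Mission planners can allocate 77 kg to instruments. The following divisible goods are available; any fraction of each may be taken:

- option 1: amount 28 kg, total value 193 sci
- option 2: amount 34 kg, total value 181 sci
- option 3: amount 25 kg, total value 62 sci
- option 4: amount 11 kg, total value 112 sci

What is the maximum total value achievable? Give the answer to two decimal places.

Take in order of value per unit:
- option 4 (112/11 per unit): all 11 → value 112, running total 112.00
- option 1 (193/28 per unit): all 28 → value 193, running total 305.00
- option 2 (181/34 per unit): all 34 → value 181, running total 486.00
- option 3 (62/25 per unit): 4 of 25 → value 4×62/25 = 9.9200, running total 495.92
Total 495.92.

495.92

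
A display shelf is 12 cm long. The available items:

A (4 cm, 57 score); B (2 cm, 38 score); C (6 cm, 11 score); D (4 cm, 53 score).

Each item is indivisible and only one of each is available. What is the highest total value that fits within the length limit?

Check high-value combinations within 12 cm:
- A+B+D: length 4+2+4=10, value 57+38+53=148
- A+D: length 4+4=8, value 57+53=110
- A+B+C: length 4+2+6=12, value 57+38+11=106
- B+C+D: length 2+6+4=12, value 38+11+53=102
Best: 148 score.

148 score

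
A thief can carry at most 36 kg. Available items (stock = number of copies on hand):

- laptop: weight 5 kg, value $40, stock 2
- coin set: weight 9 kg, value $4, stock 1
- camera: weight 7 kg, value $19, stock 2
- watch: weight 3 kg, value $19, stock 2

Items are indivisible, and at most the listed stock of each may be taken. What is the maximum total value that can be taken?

Best selections within weight 36 and stock limits:
- 2×laptop + 2×camera + 2×watch: weight 30, value 156
- 2×laptop + 1×coin set + 1×camera + 2×watch: weight 32, value 141
- 2×laptop + 1×coin set + 2×camera + 1×watch: weight 36, value 141
- 2×laptop + 1×camera + 2×watch: weight 23, value 137
Best: $156.

$156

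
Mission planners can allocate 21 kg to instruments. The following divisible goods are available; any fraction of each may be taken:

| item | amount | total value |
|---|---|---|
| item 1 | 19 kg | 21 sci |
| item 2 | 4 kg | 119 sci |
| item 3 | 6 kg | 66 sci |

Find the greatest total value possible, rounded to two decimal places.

Take in order of value per unit:
- item 2 (119/4 per unit): all 4 → value 119, running total 119.00
- item 3 (66/6 per unit): all 6 → value 66, running total 185.00
- item 1 (21/19 per unit): 11 of 19 → value 11×21/19 = 12.1579, running total 197.16
Total 197.16.

197.16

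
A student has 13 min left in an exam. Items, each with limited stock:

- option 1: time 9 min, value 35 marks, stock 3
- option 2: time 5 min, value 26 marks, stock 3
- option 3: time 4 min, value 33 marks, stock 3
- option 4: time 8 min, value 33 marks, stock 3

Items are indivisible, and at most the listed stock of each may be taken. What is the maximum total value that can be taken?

Best selections within time 13 and stock limits:
- 3×option 3: time 12, value 99
- 1×option 2 + 2×option 3: time 13, value 92
- 1×option 1 + 1×option 3: time 13, value 68
Best: 99 marks.

99 marks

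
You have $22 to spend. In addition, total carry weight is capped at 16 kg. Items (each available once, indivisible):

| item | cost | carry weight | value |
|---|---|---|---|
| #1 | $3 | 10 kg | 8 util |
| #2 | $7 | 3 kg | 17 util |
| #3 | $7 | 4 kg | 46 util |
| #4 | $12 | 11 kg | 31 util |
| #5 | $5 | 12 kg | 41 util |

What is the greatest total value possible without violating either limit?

Feasible sets respecting both limits:
- #3+#5: cost 12, carry weight 16, value 87
- #3+#4: cost 19, carry weight 15, value 77
- #2+#3: cost 14, carry weight 7, value 63
Best: 87 util.

87 util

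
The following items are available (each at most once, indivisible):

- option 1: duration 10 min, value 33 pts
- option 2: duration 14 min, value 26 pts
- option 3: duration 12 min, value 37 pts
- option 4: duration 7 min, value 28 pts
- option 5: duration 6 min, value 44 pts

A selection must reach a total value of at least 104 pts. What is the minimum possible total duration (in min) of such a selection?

23

Subsets with value ≥ 104, sorted by total duration:
- option 1+option 4+option 5: duration 23, value 105
- option 3+option 4+option 5: duration 25, value 109
- option 1+option 3+option 5: duration 28, value 114
Minimum duration: 23 min.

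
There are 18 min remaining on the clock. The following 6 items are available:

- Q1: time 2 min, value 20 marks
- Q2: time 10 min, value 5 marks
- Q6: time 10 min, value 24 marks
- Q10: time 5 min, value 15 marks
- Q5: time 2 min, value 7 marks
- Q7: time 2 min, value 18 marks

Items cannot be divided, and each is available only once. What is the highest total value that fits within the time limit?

69 marks

This is a 0/1 knapsack; check combinations near the capacity.
- Q1+Q6+Q5+Q7: time 2+10+2+2=16, value 20+24+7+18=69
- Q1+Q6+Q7: time 2+10+2=14, value 20+24+18=62
- Q1+Q10+Q5+Q7: time 2+5+2+2=11, value 20+15+7+18=60
- Q1+Q6+Q10: time 2+10+5=17, value 20+24+15=59
- Q6+Q10+Q7: time 10+5+2=17, value 24+15+18=57
Best: 69 marks.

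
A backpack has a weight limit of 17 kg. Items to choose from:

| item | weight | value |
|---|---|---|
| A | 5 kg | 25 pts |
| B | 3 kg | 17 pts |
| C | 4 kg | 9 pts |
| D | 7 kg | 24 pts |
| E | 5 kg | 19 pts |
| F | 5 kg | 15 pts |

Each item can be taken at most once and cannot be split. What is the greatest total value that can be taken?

Check high-value combinations within 17 kg:
- A+B+C+E: weight 5+3+4+5=17, value 25+17+9+19=70
- A+D+E: weight 5+7+5=17, value 25+24+19=68
- A+B+D: weight 5+3+7=15, value 25+17+24=66
- A+B+C+F: weight 5+3+4+5=17, value 25+17+9+15=66
Best: 70 pts.

70 pts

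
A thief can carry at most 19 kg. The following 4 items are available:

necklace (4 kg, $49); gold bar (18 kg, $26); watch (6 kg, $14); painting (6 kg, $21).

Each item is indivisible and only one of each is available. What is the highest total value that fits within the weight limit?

This is a 0/1 knapsack; check combinations near the capacity.
- necklace+watch+painting: weight 4+6+6=16, value 49+14+21=84
- necklace+painting: weight 4+6=10, value 49+21=70
- necklace+watch: weight 4+6=10, value 49+14=63
Best: $84.

$84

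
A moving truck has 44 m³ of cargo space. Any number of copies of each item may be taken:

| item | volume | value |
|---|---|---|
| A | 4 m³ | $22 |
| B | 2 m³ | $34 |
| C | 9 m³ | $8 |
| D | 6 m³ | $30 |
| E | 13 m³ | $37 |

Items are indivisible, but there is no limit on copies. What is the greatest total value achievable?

$748

Best value-per-unit is B at 34/2, and filling with it alone uses volume 22×2=44. No mix of the others beats 22×34 = 748.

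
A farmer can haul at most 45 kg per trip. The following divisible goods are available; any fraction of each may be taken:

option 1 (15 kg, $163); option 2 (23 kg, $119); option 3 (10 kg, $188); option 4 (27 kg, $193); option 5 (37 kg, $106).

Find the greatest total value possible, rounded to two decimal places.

493.96

Take in order of value per unit:
- option 3 (188/10 per unit): all 10 → value 188, running total 188.00
- option 1 (163/15 per unit): all 15 → value 163, running total 351.00
- option 4 (193/27 per unit): 20 of 27 → value 20×193/27 = 142.9630, running total 493.96
Total 493.96.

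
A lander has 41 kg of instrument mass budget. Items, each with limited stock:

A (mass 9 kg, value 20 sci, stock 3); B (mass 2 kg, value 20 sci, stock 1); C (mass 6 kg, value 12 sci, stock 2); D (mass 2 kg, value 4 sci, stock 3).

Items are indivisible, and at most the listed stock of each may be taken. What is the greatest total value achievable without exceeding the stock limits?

104 sci

Best selections within mass 41 and stock limits:
- 3×A + 1×B + 1×C + 3×D: mass 41, value 104
- 3×A + 1×B + 2×C: mass 41, value 104
- 3×A + 1×B + 1×C + 2×D: mass 39, value 100
- 3×A + 1×B + 1×C + 1×D: mass 37, value 96
Best: 104 sci.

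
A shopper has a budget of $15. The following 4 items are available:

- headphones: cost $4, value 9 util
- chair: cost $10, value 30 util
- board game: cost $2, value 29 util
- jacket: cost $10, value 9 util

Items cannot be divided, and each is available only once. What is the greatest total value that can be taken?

59 util

Check high-value combinations within $15:
- chair+board game: cost 10+2=12, value 30+29=59
- headphones+chair: cost 4+10=14, value 9+30=39
- headphones+board game: cost 4+2=6, value 9+29=38
- board game+jacket: cost 2+10=12, value 29+9=38
Best: 59 util.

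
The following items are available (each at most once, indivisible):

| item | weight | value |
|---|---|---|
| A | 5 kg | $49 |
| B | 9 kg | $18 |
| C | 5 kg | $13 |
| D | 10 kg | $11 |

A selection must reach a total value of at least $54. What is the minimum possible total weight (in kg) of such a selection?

Subsets with value ≥ 54, sorted by total weight:
- A+C: weight 10, value 62
- A+B: weight 14, value 67
Minimum weight: 10 kg.

10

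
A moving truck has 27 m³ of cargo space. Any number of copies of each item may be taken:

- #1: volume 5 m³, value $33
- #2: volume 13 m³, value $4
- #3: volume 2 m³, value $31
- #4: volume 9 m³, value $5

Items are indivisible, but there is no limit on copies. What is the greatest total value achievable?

$403

Best value-per-unit is #3 at 31/2, and filling with it alone uses volume 13×2=26. No mix of the others beats 13×31 = 403.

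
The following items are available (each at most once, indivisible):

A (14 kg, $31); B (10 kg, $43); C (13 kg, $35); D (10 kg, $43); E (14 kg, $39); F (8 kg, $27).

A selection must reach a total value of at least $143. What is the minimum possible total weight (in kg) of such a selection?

41

Subsets with value ≥ 143, sorted by total weight:
- B+C+D+F: weight 41, value 148
- B+D+E+F: weight 42, value 152
- A+B+D+F: weight 42, value 144
Minimum weight: 41 kg.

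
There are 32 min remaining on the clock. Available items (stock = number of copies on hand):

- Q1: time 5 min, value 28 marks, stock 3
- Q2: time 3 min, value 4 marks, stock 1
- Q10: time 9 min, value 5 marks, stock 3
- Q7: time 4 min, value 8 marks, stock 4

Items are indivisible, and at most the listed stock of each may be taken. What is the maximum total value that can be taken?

116 marks

Top feasible selections:
- 3×Q1 + 4×Q7: time 31, value 116
- 3×Q1 + 1×Q2 + 3×Q7: time 30, value 112
- 3×Q1 + 3×Q7: time 27, value 108
Best: 116 marks.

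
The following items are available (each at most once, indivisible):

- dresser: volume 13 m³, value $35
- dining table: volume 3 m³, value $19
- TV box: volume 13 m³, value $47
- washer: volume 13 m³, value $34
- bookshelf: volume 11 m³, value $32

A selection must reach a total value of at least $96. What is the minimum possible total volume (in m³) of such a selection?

Subsets with value ≥ 96, sorted by total volume:
- dining table+TV box+bookshelf: volume 27, value 98
- dresser+dining table+TV box: volume 29, value 101
Minimum volume: 27 m³.

27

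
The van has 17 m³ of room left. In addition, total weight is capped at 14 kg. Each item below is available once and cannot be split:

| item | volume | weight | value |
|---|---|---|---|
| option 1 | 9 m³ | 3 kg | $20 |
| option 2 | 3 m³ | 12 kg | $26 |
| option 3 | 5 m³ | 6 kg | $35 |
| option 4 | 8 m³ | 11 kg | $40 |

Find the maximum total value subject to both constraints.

Feasible sets respecting both limits:
- option 1+option 4: volume 17, weight 14, value 60
- option 1+option 3: volume 14, weight 9, value 55
- option 4: volume 8, weight 11, value 40
- option 3: volume 5, weight 6, value 35
Best: $60.

$60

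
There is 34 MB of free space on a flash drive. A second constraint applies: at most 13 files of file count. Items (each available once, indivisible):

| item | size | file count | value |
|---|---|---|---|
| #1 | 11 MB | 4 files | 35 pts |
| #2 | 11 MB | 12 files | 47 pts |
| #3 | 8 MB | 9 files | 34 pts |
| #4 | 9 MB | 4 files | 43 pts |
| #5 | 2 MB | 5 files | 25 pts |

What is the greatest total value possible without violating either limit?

103 pts

Feasible sets respecting both limits:
- #1+#4+#5: size 22, file count 13, value 103
- #1+#4: size 20, file count 8, value 78
- #3+#4: size 17, file count 13, value 77
- #1+#3: size 19, file count 13, value 69
Best: 103 pts.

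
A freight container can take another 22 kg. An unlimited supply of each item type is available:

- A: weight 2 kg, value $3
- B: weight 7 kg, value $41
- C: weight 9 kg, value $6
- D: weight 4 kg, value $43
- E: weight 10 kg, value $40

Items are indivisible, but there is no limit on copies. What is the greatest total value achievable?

$218

Best value-per-unit is D at 43/4; filling with it alone gives 5×43 = 215.
Optimal mix: 1×A + 5×D → weight 22, value 218.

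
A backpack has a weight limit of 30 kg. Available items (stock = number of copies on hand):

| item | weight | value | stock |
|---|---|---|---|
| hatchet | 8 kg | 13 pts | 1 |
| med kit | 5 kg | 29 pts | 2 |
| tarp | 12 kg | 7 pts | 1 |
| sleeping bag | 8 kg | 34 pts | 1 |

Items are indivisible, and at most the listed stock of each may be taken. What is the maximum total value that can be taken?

105 pts

Best selections within weight 30 and stock limits:
- 1×hatchet + 2×med kit + 1×sleeping bag: weight 26, value 105
- 2×med kit + 1×tarp + 1×sleeping bag: weight 30, value 99
Best: 105 pts.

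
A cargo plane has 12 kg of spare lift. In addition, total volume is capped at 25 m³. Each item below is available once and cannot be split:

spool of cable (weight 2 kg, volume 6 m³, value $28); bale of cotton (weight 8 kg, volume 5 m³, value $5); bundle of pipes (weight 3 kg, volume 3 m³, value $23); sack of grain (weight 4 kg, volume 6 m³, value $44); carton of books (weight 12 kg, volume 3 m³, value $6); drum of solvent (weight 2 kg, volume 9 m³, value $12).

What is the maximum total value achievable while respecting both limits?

Feasible sets respecting both limits:
- spool of cable+bundle of pipes+sack of grain+drum of solvent: weight 11, volume 24, value 107
- spool of cable+bundle of pipes+sack of grain: weight 9, volume 15, value 95
- spool of cable+sack of grain+drum of solvent: weight 8, volume 21, value 84
Best: $107.

$107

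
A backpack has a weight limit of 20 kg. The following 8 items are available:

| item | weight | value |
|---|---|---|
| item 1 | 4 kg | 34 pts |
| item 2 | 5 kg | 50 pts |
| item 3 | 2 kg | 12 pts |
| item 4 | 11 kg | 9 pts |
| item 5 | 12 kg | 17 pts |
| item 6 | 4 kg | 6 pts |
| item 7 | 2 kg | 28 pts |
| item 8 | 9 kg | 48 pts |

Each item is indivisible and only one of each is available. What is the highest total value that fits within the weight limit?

160 pts

Check high-value combinations within 20 kg:
- item 1+item 2+item 7+item 8: weight 4+5+2+9=20, value 34+50+28+48=160
- item 1+item 2+item 3+item 8: weight 4+5+2+9=20, value 34+50+12+48=144
- item 2+item 3+item 7+item 8: weight 5+2+2+9=18, value 50+12+28+48=138
- item 1+item 2+item 8: weight 4+5+9=18, value 34+50+48=132
Best: 160 pts.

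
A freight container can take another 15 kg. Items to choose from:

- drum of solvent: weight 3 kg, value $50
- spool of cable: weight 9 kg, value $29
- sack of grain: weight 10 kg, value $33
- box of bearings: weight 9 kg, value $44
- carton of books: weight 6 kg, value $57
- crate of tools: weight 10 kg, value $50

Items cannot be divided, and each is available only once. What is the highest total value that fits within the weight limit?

$107

Check high-value combinations within 15 kg:
- drum of solvent+carton of books: weight 3+6=9, value 50+57=107
- box of bearings+carton of books: weight 9+6=15, value 44+57=101
- drum of solvent+crate of tools: weight 3+10=13, value 50+50=100
- drum of solvent+box of bearings: weight 3+9=12, value 50+44=94
- spool of cable+carton of books: weight 9+6=15, value 29+57=86
Best: $107.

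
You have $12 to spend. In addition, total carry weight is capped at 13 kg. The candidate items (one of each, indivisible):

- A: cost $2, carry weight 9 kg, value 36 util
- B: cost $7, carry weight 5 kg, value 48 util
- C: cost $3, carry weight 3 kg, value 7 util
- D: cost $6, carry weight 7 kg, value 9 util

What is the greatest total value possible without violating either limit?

55 util

Feasible sets respecting both limits:
- B+C: cost 10, carry weight 8, value 55
- B: cost 7, carry weight 5, value 48
- A+C: cost 5, carry weight 12, value 43
Best: 55 util.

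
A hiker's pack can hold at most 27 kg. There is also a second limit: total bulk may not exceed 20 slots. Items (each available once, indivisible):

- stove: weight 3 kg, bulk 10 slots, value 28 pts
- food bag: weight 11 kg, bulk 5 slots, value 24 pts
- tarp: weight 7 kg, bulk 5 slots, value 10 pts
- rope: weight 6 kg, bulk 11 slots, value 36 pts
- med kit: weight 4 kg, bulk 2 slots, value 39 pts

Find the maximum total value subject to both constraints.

Feasible sets respecting both limits:
- food bag+rope+med kit: weight 21, bulk 18, value 99
- stove+food bag+med kit: weight 18, bulk 17, value 91
- tarp+rope+med kit: weight 17, bulk 18, value 85
- stove+tarp+med kit: weight 14, bulk 17, value 77
Best: 99 pts.

99 pts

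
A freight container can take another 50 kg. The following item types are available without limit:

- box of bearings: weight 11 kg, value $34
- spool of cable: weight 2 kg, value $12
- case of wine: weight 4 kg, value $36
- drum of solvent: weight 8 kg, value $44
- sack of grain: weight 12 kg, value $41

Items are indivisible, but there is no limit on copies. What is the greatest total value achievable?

$444

Best value-per-unit is case of wine at 36/4; filling with it alone gives 12×36 = 432.
Optimal mix: 1×spool of cable + 12×case of wine → weight 50, value 444.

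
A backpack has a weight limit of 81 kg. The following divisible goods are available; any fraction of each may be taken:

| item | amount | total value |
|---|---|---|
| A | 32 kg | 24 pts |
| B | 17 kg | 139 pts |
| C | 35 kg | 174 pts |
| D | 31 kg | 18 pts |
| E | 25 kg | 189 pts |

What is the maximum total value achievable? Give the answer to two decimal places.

Take in order of value per unit:
- B (139/17 per unit): all 17 → value 139, running total 139.00
- E (189/25 per unit): all 25 → value 189, running total 328.00
- C (174/35 per unit): all 35 → value 174, running total 502.00
- A (24/32 per unit): 4 of 32 → value 4×24/32 = 3.0000, running total 505.00
Total 505.00.

505.00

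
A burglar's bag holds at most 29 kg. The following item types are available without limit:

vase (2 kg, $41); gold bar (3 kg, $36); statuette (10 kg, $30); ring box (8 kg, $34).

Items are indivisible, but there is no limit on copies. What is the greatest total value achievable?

$574

Best value-per-unit is vase at 41/2, and filling with it alone uses weight 14×2=28. No mix of the others beats 14×41 = 574.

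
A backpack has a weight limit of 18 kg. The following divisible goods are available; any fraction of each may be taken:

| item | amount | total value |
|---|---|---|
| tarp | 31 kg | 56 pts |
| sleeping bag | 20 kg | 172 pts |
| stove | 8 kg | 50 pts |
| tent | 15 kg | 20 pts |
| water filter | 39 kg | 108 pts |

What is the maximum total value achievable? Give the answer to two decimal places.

Take in order of value per unit:
- sleeping bag (172/20 per unit): 18 of 20 → value 18×172/20 = 154.8000, running total 154.80
Total 154.80.

154.80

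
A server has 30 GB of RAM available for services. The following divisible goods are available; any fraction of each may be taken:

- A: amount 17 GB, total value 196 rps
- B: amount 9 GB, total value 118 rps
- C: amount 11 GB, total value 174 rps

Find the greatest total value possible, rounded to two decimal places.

Take in order of value per unit:
- C (174/11 per unit): all 11 → value 174, running total 174.00
- B (118/9 per unit): all 9 → value 118, running total 292.00
- A (196/17 per unit): 10 of 17 → value 10×196/17 = 115.2941, running total 407.29
Total 407.29.

407.29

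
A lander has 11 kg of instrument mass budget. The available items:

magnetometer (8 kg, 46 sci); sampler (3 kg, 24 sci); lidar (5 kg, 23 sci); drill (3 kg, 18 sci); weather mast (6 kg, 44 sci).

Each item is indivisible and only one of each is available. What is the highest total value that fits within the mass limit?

Check high-value combinations within 11 kg:
- magnetometer+sampler: mass 8+3=11, value 46+24=70
- sampler+weather mast: mass 3+6=9, value 24+44=68
- lidar+weather mast: mass 5+6=11, value 23+44=67
Best: 70 sci.

70 sci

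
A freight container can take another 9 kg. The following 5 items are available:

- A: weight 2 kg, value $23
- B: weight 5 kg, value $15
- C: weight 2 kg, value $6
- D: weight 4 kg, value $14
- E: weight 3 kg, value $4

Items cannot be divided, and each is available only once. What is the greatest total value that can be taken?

$44

Check high-value combinations within 9 kg:
- A+B+C: weight 2+5+2=9, value 23+15+6=44
- A+C+D: weight 2+2+4=8, value 23+6+14=43
- A+D+E: weight 2+4+3=9, value 23+14+4=41
Best: $44.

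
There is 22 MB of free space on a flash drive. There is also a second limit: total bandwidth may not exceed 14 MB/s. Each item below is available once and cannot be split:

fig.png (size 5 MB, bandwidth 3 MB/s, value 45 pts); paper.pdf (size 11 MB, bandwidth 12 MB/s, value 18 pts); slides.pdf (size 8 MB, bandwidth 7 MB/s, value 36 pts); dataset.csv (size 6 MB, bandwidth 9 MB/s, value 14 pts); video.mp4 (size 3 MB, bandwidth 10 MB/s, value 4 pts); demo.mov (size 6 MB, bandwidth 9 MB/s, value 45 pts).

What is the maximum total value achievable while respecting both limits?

90 pts

Feasible sets respecting both limits:
- fig.png+demo.mov: size 11, bandwidth 12, value 90
- fig.png+slides.pdf: size 13, bandwidth 10, value 81
- fig.png+dataset.csv: size 11, bandwidth 12, value 59
Best: 90 pts.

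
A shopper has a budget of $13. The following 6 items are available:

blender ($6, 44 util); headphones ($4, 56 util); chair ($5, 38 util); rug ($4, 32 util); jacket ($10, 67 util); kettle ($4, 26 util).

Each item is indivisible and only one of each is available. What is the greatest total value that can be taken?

This is a 0/1 knapsack; check combinations near the capacity.
- headphones+chair+rug: cost 4+5+4=13, value 56+38+32=126
- headphones+chair+kettle: cost 4+5+4=13, value 56+38+26=120
- headphones+rug+kettle: cost 4+4+4=12, value 56+32+26=114
Best: 126 util.

126 util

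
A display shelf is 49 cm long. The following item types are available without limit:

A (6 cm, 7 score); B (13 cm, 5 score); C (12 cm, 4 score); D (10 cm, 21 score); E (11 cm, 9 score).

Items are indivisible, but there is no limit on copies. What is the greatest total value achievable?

91 score

Best value-per-unit is D at 21/10; filling with it alone gives 4×21 = 84.
Optimal mix: 1×A + 4×D → length 46, value 91.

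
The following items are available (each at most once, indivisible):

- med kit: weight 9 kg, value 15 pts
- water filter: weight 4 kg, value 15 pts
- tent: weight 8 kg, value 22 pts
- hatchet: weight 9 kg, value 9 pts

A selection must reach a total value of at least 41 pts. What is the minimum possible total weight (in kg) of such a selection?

21

Subsets with value ≥ 41, sorted by total weight:
- med kit+water filter+tent: weight 21, value 52
- water filter+tent+hatchet: weight 21, value 46
Minimum weight: 21 kg.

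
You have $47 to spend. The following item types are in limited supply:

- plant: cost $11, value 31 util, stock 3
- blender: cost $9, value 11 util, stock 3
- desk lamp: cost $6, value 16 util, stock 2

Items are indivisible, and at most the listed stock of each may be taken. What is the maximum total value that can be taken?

125 util

Best selections within cost 47 and stock limits:
- 3×plant + 2×desk lamp: cost 45, value 125
- 3×plant + 1×desk lamp: cost 39, value 109
Best: 125 util.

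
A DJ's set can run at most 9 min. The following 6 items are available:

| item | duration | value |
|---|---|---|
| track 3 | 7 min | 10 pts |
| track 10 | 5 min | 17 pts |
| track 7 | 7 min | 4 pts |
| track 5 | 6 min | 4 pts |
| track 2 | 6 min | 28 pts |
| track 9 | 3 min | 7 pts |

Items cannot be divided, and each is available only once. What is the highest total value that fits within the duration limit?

Check high-value combinations within 9 min:
- track 2+track 9: duration 6+3=9, value 28+7=35
- track 2: duration 6, value 28
- track 10+track 9: duration 5+3=8, value 17+7=24
- track 10: duration 5, value 17
Best: 35 pts.

35 pts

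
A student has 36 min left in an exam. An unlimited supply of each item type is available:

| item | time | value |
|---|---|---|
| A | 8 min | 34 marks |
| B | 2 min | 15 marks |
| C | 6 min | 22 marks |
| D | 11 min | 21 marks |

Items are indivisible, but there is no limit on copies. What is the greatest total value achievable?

270 marks

Best value-per-unit is B at 15/2, and filling with it alone uses time 18×2=36. No mix of the others beats 18×15 = 270.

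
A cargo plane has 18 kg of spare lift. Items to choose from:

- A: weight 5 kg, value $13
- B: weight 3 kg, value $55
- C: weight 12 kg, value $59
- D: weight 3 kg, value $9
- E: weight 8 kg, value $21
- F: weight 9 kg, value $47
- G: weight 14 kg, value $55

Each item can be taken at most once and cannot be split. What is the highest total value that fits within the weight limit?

$123

Check high-value combinations within 18 kg:
- B+C+D: weight 3+12+3=18, value 55+59+9=123
- A+B+F: weight 5+3+9=17, value 13+55+47=115
- B+C: weight 3+12=15, value 55+59=114
Best: $123.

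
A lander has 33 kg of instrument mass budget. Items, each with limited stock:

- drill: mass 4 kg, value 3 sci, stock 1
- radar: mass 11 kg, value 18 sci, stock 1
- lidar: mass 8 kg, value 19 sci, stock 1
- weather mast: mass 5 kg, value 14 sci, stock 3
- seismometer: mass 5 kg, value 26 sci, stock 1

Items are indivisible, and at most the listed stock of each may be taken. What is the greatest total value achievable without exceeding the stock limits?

Best selections within mass 33 and stock limits:
- 1×drill + 1×lidar + 3×weather mast + 1×seismometer: mass 32, value 90
- 1×lidar + 3×weather mast + 1×seismometer: mass 28, value 87
- 1×radar + 3×weather mast + 1×seismometer: mass 31, value 86
- 1×drill + 1×radar + 1×lidar + 1×weather mast + 1×seismometer: mass 33, value 80
Best: 90 sci.

90 sci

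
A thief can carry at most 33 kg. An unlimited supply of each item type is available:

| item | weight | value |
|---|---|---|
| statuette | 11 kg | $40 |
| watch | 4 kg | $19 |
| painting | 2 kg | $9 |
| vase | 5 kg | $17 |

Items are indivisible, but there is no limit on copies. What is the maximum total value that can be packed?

$152

Best value-per-unit is watch at 19/4, and filling with it alone uses weight 8×4=32. No mix of the others beats 8×19 = 152.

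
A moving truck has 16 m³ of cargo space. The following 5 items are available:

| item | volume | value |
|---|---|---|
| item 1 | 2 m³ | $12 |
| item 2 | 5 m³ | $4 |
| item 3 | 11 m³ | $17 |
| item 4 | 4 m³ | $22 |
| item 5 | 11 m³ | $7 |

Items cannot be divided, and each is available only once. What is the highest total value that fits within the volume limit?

Check high-value combinations within 16 m³:
- item 3+item 4: volume 11+4=15, value 17+22=39
- item 1+item 2+item 4: volume 2+5+4=11, value 12+4+22=38
- item 1+item 4: volume 2+4=6, value 12+22=34
Best: $39.

$39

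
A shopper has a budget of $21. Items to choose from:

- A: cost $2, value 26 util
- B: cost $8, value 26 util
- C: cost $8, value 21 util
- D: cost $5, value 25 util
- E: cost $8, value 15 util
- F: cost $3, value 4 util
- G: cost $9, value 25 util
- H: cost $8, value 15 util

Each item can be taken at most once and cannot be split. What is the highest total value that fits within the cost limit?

81 util

This is a 0/1 knapsack; check combinations near the capacity.
- A+B+D+F: cost 2+8+5+3=18, value 26+26+25+4=81
- A+D+F+G: cost 2+5+3+9=19, value 26+25+4+25=80
- A+B+D: cost 2+8+5=15, value 26+26+25=77
- A+B+G: cost 2+8+9=19, value 26+26+25=77
Best: 81 util.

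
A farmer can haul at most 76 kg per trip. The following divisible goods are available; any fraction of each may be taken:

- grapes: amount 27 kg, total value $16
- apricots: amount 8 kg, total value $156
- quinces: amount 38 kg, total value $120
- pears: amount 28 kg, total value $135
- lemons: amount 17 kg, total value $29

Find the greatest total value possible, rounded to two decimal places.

414.41

Take in order of value per unit:
- apricots (156/8 per unit): all 8 → value 156, running total 156.00
- pears (135/28 per unit): all 28 → value 135, running total 291.00
- quinces (120/38 per unit): all 38 → value 120, running total 411.00
- lemons (29/17 per unit): 2 of 17 → value 2×29/17 = 3.4118, running total 414.41
Total 414.41.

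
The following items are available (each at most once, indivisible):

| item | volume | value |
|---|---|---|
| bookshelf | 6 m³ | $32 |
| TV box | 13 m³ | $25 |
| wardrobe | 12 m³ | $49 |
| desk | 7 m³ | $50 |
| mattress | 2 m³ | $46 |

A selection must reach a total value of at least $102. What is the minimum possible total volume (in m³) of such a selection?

Subsets with value ≥ 102, sorted by total volume:
- bookshelf+desk+mattress: volume 15, value 128
- bookshelf+wardrobe+mattress: volume 20, value 127
Minimum volume: 15 m³.

15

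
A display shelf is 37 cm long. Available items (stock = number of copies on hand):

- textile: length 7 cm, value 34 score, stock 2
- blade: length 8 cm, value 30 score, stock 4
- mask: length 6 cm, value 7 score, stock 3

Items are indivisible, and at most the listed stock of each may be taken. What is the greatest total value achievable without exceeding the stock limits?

Best selections within length 37 and stock limits:
- 2×textile + 2×blade + 1×mask: length 36, value 135
- 1×textile + 3×blade + 1×mask: length 37, value 131
Best: 135 score.

135 score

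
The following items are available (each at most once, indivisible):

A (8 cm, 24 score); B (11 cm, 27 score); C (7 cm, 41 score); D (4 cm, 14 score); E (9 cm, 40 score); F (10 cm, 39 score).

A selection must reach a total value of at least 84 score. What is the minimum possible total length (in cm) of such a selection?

Subsets with value ≥ 84, sorted by total length:
- C+D+E: length 20, value 95
- C+D+F: length 21, value 94
- D+E+F: length 23, value 93
- A+C+E: length 24, value 105
Minimum length: 20 cm.

20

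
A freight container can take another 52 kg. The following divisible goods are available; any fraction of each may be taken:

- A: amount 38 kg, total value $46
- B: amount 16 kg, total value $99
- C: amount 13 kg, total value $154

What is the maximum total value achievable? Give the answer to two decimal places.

280.84

Take in order of value per unit:
- C (154/13 per unit): all 13 → value 154, running total 154.00
- B (99/16 per unit): all 16 → value 99, running total 253.00
- A (46/38 per unit): 23 of 38 → value 23×46/38 = 27.8421, running total 280.84
Total 280.84.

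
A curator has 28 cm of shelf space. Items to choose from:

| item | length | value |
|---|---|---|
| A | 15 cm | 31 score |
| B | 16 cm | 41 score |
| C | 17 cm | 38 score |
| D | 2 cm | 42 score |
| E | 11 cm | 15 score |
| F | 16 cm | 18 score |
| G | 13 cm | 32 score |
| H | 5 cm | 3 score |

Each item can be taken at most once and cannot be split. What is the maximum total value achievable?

Check high-value combinations within 28 cm:
- D+E+G: length 2+11+13=26, value 42+15+32=89
- A+D+E: length 15+2+11=28, value 31+42+15=88
- B+D+H: length 16+2+5=23, value 41+42+3=86
- B+D: length 16+2=18, value 41+42=83
Best: 89 score.

89 score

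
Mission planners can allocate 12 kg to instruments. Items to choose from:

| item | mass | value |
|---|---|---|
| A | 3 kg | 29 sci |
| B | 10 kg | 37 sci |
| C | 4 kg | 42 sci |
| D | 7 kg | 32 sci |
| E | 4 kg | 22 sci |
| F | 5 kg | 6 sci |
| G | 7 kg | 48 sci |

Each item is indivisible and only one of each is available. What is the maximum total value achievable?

93 sci

Check high-value combinations within 12 kg:
- A+C+E: mass 3+4+4=11, value 29+42+22=93
- C+G: mass 4+7=11, value 42+48=90
- A+G: mass 3+7=10, value 29+48=77
- A+C+F: mass 3+4+5=12, value 29+42+6=77
- C+D: mass 4+7=11, value 42+32=74
Best: 93 sci.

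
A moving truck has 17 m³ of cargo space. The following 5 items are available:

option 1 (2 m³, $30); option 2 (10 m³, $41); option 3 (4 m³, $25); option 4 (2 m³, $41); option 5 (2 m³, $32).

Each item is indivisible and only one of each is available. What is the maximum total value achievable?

This is a 0/1 knapsack; check combinations near the capacity.
- option 1+option 2+option 4+option 5: volume 2+10+2+2=16, value 30+41+41+32=144
- option 1+option 3+option 4+option 5: volume 2+4+2+2=10, value 30+25+41+32=128
- option 2+option 4+option 5: volume 10+2+2=14, value 41+41+32=114
Best: $144.

$144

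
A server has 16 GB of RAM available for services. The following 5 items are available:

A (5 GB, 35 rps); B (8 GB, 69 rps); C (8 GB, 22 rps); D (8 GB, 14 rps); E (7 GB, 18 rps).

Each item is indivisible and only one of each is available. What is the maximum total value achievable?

104 rps

This is a 0/1 knapsack; check combinations near the capacity.
- A+B: memory 5+8=13, value 35+69=104
- B+C: memory 8+8=16, value 69+22=91
- B+E: memory 8+7=15, value 69+18=87
Best: 104 rps.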